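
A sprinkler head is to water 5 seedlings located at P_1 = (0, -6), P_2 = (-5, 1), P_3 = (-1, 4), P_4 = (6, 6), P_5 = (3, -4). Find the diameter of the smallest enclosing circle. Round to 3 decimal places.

The minimum enclosing circle is determined by three boundary points: P_1, P_2, P_4.
Their circumcentre is (31/17, 10/17) with r² = 13505/289.
The farthest remaining point P_5 is at distance² 6484/289 ≤ 13505/289.
Diameter = 2r = 2√(13505/289) ≈ 13.672.

13.672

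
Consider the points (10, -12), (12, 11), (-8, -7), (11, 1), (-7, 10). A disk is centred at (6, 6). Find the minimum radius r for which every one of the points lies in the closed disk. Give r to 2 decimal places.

19.10

The required radius is the distance from (6, 6) to the farthest point.
Squared distances: 340, 61, 365, 50, 185.
Maximum is 365, attained at (-8, -7).
r = √365 ≈ 19.10.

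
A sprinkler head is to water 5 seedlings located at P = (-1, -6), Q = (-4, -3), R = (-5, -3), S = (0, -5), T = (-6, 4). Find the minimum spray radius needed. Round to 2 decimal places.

A smallest enclosing disk is always determined by at most three of the input points on its boundary.
The farthest pair is P–T with squared distance 125. The circle on this segment as diameter has centre (-3.5, -1) and r² = 125/4 = 31.25.
Check Q: distance² to centre = 4.25 ≤ 31.25, so it lies inside.
All remaining points lie in this disk, and no smaller disk contains both endpoints, so this is the minimum enclosing circle.
r = √(31.25) ≈ 5.59.

5.59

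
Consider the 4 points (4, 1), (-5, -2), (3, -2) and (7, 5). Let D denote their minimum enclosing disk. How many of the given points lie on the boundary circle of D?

2

A smallest enclosing disk is always determined by at most three of the input points on its boundary.
The farthest pair is (-5, -2)–(7, 5) with squared distance 193. The circle on this segment as diameter has centre (1, 1.5) and r² = 193/4 = 48.25.
Check (4, 1): distance² to centre = 9.25 ≤ 48.25, so it lies inside.
All remaining points lie in this disk, and no smaller disk contains both endpoints, so this is the minimum enclosing circle.
The points at distance exactly r from the centre are (-5, -2), (7, 5) — 2 points.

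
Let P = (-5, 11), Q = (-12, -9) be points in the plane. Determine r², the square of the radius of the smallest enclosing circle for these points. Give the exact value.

The smallest circle enclosing two points has them as diameter endpoints.
Centre = midpoint = (-8.5, 1); r² = |PQ|²/4 = 449/4 = 112.25.

112.25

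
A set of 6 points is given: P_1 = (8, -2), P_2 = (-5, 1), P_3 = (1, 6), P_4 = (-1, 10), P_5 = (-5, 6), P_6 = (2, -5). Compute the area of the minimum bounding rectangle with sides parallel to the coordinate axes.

195

x ranges over [-5, 8], width 13.
y ranges over [-5, 10], height 15.
Area = 13 × 15 = 195.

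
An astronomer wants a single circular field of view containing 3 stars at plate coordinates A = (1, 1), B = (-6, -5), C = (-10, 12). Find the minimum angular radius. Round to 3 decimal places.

Side lengths²: AB² = 85, AC² = 242, BC² = 305.
Since BC² = 305 < 242 + 85 = 327, the triangle is acute, so the smallest enclosing circle is the circumcircle.
Circumcentre = (-191/26, 95/26), r² = 25925/338.
r = √(25925/338) ≈ 8.758.

8.758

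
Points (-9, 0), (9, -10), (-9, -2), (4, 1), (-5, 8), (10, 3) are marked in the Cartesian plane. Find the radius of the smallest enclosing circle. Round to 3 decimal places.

11.402

The farthest pair is (9, -10)–(-5, 8) with squared distance 520. The circle on this segment as diameter has centre (2, -1) and r² = 520/4 = 130.
Check (-9, 0): distance² to centre = 122 ≤ 130, so it lies inside.
All remaining points lie in this disk, and no smaller disk contains both endpoints, so this is the minimum enclosing circle.
r = √130 ≈ 11.402.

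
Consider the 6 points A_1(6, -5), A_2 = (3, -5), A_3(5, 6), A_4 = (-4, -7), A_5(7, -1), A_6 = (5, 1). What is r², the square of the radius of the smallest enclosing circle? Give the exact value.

The farthest pair is A_3–A_4 with squared distance 250. The circle on this segment as diameter has centre (0.5, -0.5) and r² = 250/4 = 62.5.
Check A_1: distance² to centre = 50.5 ≤ 62.5, so it lies inside.
All remaining points lie in this disk, and no smaller disk contains both endpoints, so this is the minimum enclosing circle.

62.5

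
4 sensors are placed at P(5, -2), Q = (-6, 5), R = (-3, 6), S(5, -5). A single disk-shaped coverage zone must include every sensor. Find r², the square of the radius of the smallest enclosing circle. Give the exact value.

By Welzl's lemma the MEC is supported by two points (diametrically opposite) or three points (on a circumcircle).
The farthest pair is Q–S with squared distance 221. The circle on this segment as diameter has centre (-0.5, 0) and r² = 221/4 = 55.25.
Check P: distance² to centre = 34.25 ≤ 55.25, so it lies inside.
All remaining points lie in this disk, and no smaller disk contains both endpoints, so this is the minimum enclosing circle.

55.25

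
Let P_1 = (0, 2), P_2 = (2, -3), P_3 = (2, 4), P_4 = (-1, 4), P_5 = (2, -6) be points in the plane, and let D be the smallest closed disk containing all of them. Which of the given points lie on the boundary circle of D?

P_3, P_4, P_5

By Welzl's lemma the MEC is supported by two points (diametrically opposite) or three points (on a circumcircle).
The farthest pair is P_4–P_5 with squared distance 109. The circle on this segment as diameter has centre (0.5, -1) and r² = 109/4 = 27.25.
Check P_1: distance² to centre = 9.25 ≤ 27.25, so it lies inside.
All remaining points lie in this disk, and no smaller disk contains both endpoints, so this is the minimum enclosing circle.
The points at distance exactly r from the centre are P_3, P_4, P_5 — 3 points.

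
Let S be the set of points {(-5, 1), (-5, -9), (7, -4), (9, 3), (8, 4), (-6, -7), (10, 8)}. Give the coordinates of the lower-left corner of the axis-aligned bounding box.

(-6, -9)

x-range [-6, 10], y-range [-9, 8].
The lower-left corner is (-6, -9).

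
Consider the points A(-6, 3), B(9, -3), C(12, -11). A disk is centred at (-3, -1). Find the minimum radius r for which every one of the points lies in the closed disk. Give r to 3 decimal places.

The required radius is the distance from (-3, -1) to the farthest point.
Squared distances: 25, 148, 325.
Maximum is 325, attained at C.
r = √325 ≈ 18.028.

18.028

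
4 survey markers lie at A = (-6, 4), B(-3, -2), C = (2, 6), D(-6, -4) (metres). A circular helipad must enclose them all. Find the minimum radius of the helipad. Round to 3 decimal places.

By Welzl's lemma the MEC is supported by two points (diametrically opposite) or three points (on a circumcircle).
The farthest pair is C–D with squared distance 164. The circle on this segment as diameter has centre (-2, 1) and r² = 164/4 = 41.
Check A: distance² to centre = 25 ≤ 41, so it lies inside.
All remaining points lie in this disk, and no smaller disk contains both endpoints, so this is the minimum enclosing circle.
r = √41 ≈ 6.403.

6.403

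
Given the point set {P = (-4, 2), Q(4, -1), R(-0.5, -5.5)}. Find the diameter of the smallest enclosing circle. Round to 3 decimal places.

9.091

Side lengths²: PQ² = 73, PR² = 68.5, QR² = 40.5.
Since PQ² = 73 < 68.5 + 40.5 = 109, the triangle is acute, so the smallest enclosing circle is the circumcircle.
Circumcentre = (-6/11, -21/22), r² = 10001/484.
Diameter = 2r = 2√(10001/484) ≈ 9.091.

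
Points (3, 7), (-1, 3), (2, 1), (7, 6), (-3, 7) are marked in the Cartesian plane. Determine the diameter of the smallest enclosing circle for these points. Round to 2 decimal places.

By Welzl's lemma the MEC is supported by two points (diametrically opposite) or three points (on a circumcircle).
The minimum enclosing circle is determined by three boundary points: (2, 1), (7, 6), (-3, 7).
Their circumcentre is (43/22, 133/22) with r² = 6161/242.
The farthest remaining point (-1, 3) is at distance² 4357/242 ≤ 6161/242.
Diameter = 2r = 2√(6161/242) ≈ 10.09.

10.09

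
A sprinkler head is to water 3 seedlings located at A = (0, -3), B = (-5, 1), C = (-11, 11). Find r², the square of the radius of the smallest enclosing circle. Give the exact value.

Side lengths²: AB² = 41, AC² = 317, BC² = 136.
Since AC² = 317 ≥ 136 + 41 = 177, the angle opposite AC is not acute, so the smallest enclosing circle has AC as diameter.
Centre = midpoint of AC = (-5.5, 4), r² = 317/4 = 79.25.

79.25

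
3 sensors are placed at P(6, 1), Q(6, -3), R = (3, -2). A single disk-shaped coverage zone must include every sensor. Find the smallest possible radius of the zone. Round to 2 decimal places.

2.24

Side lengths²: PQ² = 16, PR² = 18, QR² = 10.
Since PR² = 18 < 16 + 10 = 26, the triangle is acute, so the smallest enclosing circle is the circumcircle.
Circumcentre = (5, -1), r² = 5.
r = √5 ≈ 2.24.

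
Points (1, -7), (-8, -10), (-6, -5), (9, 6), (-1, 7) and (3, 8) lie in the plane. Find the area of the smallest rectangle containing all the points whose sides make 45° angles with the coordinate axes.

264

In coordinates u = x + y, v = x − y the rectangle is axis-aligned; the map (x,y)→(u,v) scales areas by 2.
u-values: -6, -18, -11, 15, 6, 11; range = 15 − (-18) = 33.
v-values: 8, 2, -1, 3, -8, -5; range = 8 − (-8) = 16.
Area = (33 × 16) / 2 = 264.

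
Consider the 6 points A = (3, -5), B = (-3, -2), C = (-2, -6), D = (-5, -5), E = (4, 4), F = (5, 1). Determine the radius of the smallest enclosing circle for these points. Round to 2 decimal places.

A smallest enclosing disk is always determined by at most three of the input points on its boundary.
The farthest pair is D–E with squared distance 162. The circle on this segment as diameter has centre (-0.5, -0.5) and r² = 162/4 = 40.5.
Check A: distance² to centre = 32.5 ≤ 40.5, so it lies inside.
All remaining points lie in this disk, and no smaller disk contains both endpoints, so this is the minimum enclosing circle.
r = √(40.5) ≈ 6.36.

6.36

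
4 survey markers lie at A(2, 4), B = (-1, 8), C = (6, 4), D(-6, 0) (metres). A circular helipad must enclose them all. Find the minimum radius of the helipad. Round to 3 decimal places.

By Welzl's lemma the MEC is supported by two points (diametrically opposite) or three points (on a circumcircle).
The farthest pair is C–D with squared distance 160. The circle on this segment as diameter has centre (0, 2) and r² = 160/4 = 40.
Check A: distance² to centre = 8 ≤ 40, so it lies inside.
All remaining points lie in this disk, and no smaller disk contains both endpoints, so this is the minimum enclosing circle.
r = √40 ≈ 6.325.

6.325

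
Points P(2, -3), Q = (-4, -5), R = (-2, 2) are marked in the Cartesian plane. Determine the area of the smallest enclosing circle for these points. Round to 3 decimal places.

Side lengths²: PQ² = 40, PR² = 41, QR² = 53.
Since QR² = 53 < 41 + 40 = 81, the triangle is acute, so the smallest enclosing circle is the circumcircle.
Circumcentre = (-65/38, -71/38), r² = 10865/722.
Area = π·r² = π·10865/722 ≈ 47.276.

47.276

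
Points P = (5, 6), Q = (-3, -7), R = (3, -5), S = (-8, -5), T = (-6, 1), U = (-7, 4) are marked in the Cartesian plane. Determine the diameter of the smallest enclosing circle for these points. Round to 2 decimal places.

17.03

A smallest enclosing disk is always determined by at most three of the input points on its boundary.
The farthest pair is P–S with squared distance 290. The circle on this segment as diameter has centre (-1.5, 0.5) and r² = 290/4 = 72.5.
Check Q: distance² to centre = 58.5 ≤ 72.5, so it lies inside.
All remaining points lie in this disk, and no smaller disk contains both endpoints, so this is the minimum enclosing circle.
Diameter = 2r = 2√(72.5) ≈ 17.03.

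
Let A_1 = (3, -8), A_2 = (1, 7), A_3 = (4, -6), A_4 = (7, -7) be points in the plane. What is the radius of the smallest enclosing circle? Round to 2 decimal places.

The minimum enclosing circle of a finite set is fixed by two of the points (as a diameter) or three (as a circumcircle).
The minimum enclosing circle is determined by three boundary points: A_1, A_2, A_4.
Their circumcentre is (199/62, -21/62) with r² = 112897/1922.
The farthest remaining point A_3 is at distance² 62801/1922 ≤ 112897/1922.
r = √(112897/1922) ≈ 7.66.

7.66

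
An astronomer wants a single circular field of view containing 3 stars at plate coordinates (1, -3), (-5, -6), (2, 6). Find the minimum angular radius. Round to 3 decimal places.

Call the three points A, B, C in the order given.
Side lengths²: AB² = 45, AC² = 82, BC² = 193.
Since BC² = 193 ≥ 82 + 45 = 127, the angle opposite BC is not acute, so the smallest enclosing circle has BC as diameter.
Centre = midpoint of BC = (-1.5, 0), r² = 193/4 = 48.25.
r = √(48.25) ≈ 6.946.

6.946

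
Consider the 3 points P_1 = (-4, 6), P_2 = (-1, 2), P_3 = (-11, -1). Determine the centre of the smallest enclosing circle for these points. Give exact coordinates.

Side lengths²: P_1P_2² = 25, P_1P_3² = 98, P_2P_3² = 109.
Since P_2P_3² = 109 < 98 + 25 = 123, the triangle is acute, so the smallest enclosing circle is the circumcircle.
Circumcentre = (-87/14, 17/14), r² = 2725/98.
Centre = (-87/14, 17/14).

(-87/14, 17/14)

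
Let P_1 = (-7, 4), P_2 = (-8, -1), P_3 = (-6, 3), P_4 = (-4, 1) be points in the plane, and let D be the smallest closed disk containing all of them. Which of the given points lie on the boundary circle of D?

The minimum enclosing circle of a finite set is fixed by two of the points (as a diameter) or three (as a circumcircle).
The minimum enclosing circle is determined by three boundary points: P_1, P_2, P_4.
Their circumcentre is (-20/3, 4/3) with r² = 65/9.
The farthest remaining point P_3 is at distance² 29/9 ≤ 65/9.
The points at distance exactly r from the centre are P_1, P_2, P_4 — 3 points.

P_1, P_2, P_4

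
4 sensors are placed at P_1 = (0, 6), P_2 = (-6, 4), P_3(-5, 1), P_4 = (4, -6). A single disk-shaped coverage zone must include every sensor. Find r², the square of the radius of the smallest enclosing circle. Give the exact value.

The minimum enclosing circle of a finite set is fixed by two of the points (as a diameter) or three (as a circumcircle).
The farthest pair is P_2–P_4 with squared distance 200. The circle on this segment as diameter has centre (-1, -1) and r² = 200/4 = 50.
Check P_1: distance² to centre = 50 ≤ 50, so it lies inside.
All remaining points lie in this disk, and no smaller disk contains both endpoints, so this is the minimum enclosing circle.

50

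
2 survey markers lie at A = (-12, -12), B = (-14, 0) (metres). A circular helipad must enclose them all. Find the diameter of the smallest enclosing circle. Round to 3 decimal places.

The smallest circle enclosing two points has them as diameter endpoints.
Centre = midpoint = (-13, -6); r² = |AB|²/4 = 148/4 = 37.
Diameter = 2r = 2√37 ≈ 12.166.

12.166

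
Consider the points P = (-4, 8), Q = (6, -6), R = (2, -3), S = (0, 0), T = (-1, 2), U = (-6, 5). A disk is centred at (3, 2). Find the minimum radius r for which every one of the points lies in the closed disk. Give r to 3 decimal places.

9.487

The required radius is the distance from (3, 2) to the farthest point.
Squared distances: 85, 73, 26, 13, 16, 90.
Maximum is 90, attained at U.
r = √90 ≈ 9.487.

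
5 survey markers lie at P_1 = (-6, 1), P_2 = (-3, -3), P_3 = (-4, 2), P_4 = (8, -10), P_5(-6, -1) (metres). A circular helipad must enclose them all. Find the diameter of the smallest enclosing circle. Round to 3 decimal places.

17.804

The minimum enclosing circle of a finite set is fixed by two of the points (as a diameter) or three (as a circumcircle).
The farthest pair is P_1–P_4 with squared distance 317. The circle on this segment as diameter has centre (1, -4.5) and r² = 317/4 = 79.25.
Check P_2: distance² to centre = 18.25 ≤ 79.25, so it lies inside.
All remaining points lie in this disk, and no smaller disk contains both endpoints, so this is the minimum enclosing circle.
Diameter = 2r = 2√(79.25) ≈ 17.804.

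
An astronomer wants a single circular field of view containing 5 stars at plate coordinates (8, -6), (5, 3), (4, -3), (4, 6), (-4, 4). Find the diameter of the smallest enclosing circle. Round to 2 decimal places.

By Welzl's lemma the MEC is supported by two points (diametrically opposite) or three points (on a circumcircle).
The farthest pair is (8, -6)–(-4, 4) with squared distance 244. The circle on this segment as diameter has centre (2, -1) and r² = 244/4 = 61.
Check (5, 3): distance² to centre = 25 ≤ 61, so it lies inside.
All remaining points lie in this disk, and no smaller disk contains both endpoints, so this is the minimum enclosing circle.
Diameter = 2r = 2√61 ≈ 15.62.

15.62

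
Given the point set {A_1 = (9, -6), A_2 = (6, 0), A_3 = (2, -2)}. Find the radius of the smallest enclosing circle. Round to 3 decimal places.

4.031

Side lengths²: A_1A_2² = 45, A_1A_3² = 65, A_2A_3² = 20.
Since A_1A_3² = 65 ≥ 45 + 20 = 65, the angle opposite A_1A_3 is not acute, so the smallest enclosing circle has A_1A_3 as diameter.
Centre = midpoint of A_1A_3 = (5.5, -4), r² = 65/4 = 16.25.
r = √(16.25) ≈ 4.031.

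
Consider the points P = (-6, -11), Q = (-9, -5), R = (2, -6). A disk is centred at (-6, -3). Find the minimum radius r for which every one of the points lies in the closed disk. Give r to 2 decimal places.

8.54

The required radius is the distance from (-6, -3) to the farthest point.
Squared distances: 64, 13, 73.
Maximum is 73, attained at R.
r = √73 ≈ 8.54.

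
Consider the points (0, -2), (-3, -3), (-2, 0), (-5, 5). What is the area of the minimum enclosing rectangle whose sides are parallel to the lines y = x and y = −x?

36

In coordinates u = x + y, v = x − y the rectangle is axis-aligned; the map (x,y)→(u,v) scales areas by 2.
u-values: -2, -6, -2, 0; range = 0 − (-6) = 6.
v-values: 2, 0, -2, -10; range = 2 − (-10) = 12.
Area = (6 × 12) / 2 = 36.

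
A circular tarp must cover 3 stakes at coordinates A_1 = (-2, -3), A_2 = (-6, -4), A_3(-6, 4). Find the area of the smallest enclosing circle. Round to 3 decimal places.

54.242

Side lengths²: A_1A_2² = 17, A_1A_3² = 65, A_2A_3² = 64.
Since A_1A_3² = 65 < 64 + 17 = 81, the triangle is acute, so the smallest enclosing circle is the circumcircle.
Circumcentre = (-4.875, 0), r² = 17.265625.
Area = π·r² = π·17.265625 ≈ 54.242.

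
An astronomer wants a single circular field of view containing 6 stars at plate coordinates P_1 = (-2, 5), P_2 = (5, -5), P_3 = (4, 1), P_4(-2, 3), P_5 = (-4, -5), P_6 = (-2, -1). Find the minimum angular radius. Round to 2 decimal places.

The minimum enclosing circle is determined by three boundary points: P_1, P_2, P_5.
Their circumcentre is (0.5, -0.7) with r² = 38.74.
The farthest remaining point P_4 is at distance² 19.94 ≤ 38.74.
r = √(38.74) ≈ 6.22.

6.22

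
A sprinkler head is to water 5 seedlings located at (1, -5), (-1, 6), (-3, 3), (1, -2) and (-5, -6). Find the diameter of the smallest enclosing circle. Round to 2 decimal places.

A smallest enclosing disk is always determined by at most three of the input points on its boundary.
The minimum enclosing circle is determined by three boundary points: (1, -5), (-1, 6), (-5, -6).
Their circumcentre is (-99/34, -1/34) with r² = 23125/578.
The farthest remaining point (1, -2) is at distance² 11089/578 ≤ 23125/578.
Diameter = 2r = 2√(23125/578) ≈ 12.65.

12.65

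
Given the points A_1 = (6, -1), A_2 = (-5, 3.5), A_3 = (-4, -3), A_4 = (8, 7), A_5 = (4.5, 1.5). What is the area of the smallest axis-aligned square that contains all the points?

169

The bounding box has width 13 and height 10.
An axis-aligned square enclosing the set must have side ≥ max(width, height).
So the minimum side is max(13, 10) = 13.
Area = 13² = 169.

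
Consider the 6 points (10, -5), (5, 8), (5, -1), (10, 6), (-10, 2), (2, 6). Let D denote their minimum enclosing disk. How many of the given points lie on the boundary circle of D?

A smallest enclosing disk is always determined by at most three of the input points on its boundary.
The minimum enclosing circle is determined by three boundary points: (10, -5), (10, 6), (-10, 2).
Their circumcentre is (0.7, 0.5) with r² = 116.74.
The farthest remaining point (5, 8) is at distance² 74.74 ≤ 116.74.
The points at distance exactly r from the centre are (10, -5), (10, 6), (-10, 2) — 3 points.

3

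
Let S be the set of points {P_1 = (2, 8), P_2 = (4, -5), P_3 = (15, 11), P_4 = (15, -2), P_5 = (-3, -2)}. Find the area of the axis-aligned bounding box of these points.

x ranges over [-3, 15], width 18.
y ranges over [-5, 11], height 16.
Area = 18 × 16 = 288.

288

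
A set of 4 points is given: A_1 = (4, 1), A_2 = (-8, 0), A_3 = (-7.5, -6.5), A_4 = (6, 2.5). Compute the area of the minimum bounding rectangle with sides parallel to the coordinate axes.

x ranges over [-8, 6], width 14.
y ranges over [-6.5, 2.5], height 9.
Area = 14 × 9 = 126.

126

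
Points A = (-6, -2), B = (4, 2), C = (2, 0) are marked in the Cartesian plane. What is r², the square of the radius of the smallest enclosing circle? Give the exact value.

Side lengths²: AB² = 116, AC² = 68, BC² = 8.
Since AB² = 116 ≥ 68 + 8 = 76, the angle opposite AB is not acute, so the smallest enclosing circle has AB as diameter.
Centre = midpoint of AB = (-1, 0), r² = 116/4 = 29.

29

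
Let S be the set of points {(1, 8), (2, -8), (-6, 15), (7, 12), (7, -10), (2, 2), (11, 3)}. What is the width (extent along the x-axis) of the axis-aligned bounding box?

max x = 11, min x = -6, so width = 17.

17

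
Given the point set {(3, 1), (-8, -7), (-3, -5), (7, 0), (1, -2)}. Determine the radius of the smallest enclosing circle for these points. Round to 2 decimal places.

The minimum enclosing circle of a finite set is fixed by two of the points (as a diameter) or three (as a circumcircle).
The farthest pair is (-8, -7)–(7, 0) with squared distance 274. The circle on this segment as diameter has centre (-0.5, -3.5) and r² = 274/4 = 68.5.
Check (3, 1): distance² to centre = 32.5 ≤ 68.5, so it lies inside.
All remaining points lie in this disk, and no smaller disk contains both endpoints, so this is the minimum enclosing circle.
r = √(68.5) ≈ 8.28.

8.28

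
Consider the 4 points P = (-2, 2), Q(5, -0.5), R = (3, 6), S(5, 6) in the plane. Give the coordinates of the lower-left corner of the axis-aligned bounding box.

(-2, -0.5)

x-range [-2, 5], y-range [-0.5, 6].
The lower-left corner is (-2, -0.5).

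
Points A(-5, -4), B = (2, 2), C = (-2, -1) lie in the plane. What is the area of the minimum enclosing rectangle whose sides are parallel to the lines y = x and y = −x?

6.5

In coordinates u = x + y, v = x − y the rectangle is axis-aligned; the map (x,y)→(u,v) scales areas by 2.
u-values: -9, 4, -3; range = 4 − (-9) = 13.
v-values: -1, 0, -1; range = 0 − (-1) = 1.
Area = (13 × 1) / 2 = 6.5.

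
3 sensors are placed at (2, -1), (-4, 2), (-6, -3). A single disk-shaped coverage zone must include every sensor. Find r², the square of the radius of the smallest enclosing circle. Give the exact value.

2465/144

Call the three points A, B, C in the order given.
Side lengths²: AB² = 45, AC² = 68, BC² = 29.
Since AC² = 68 < 45 + 29 = 74, the triangle is acute, so the smallest enclosing circle is the circumcircle.
Circumcentre = (-25/12, -5/3), r² = 2465/144.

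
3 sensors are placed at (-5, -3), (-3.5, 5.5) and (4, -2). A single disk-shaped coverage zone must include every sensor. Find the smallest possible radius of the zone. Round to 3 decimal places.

5.527

Call the three points A, B, C in the order given.
Side lengths²: AB² = 74.5, AC² = 82, BC² = 112.5.
Since BC² = 112.5 < 82 + 74.5 = 156.5, the triangle is acute, so the smallest enclosing circle is the circumcircle.
Circumcentre = (-0.85, 0.65), r² = 30.545.
r = √(30.545) ≈ 5.527.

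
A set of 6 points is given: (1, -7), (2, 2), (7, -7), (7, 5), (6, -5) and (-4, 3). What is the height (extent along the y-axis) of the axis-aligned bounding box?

max y = 5, min y = -7, so height = 12.

12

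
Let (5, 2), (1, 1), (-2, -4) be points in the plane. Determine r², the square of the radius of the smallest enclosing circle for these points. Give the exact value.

Call the three points A, B, C in the order given.
Side lengths²: AB² = 17, AC² = 85, BC² = 34.
Since AC² = 85 ≥ 34 + 17 = 51, the angle opposite AC is not acute, so the smallest enclosing circle has AC as diameter.
Centre = midpoint of AC = (1.5, -1), r² = 85/4 = 21.25.

21.25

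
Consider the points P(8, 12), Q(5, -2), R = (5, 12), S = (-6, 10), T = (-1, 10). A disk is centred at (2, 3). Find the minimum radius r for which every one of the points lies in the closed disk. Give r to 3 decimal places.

10.817

The required radius is the distance from (2, 3) to the farthest point.
Squared distances: 117, 34, 90, 113, 58.
Maximum is 117, attained at P.
r = √117 ≈ 10.817.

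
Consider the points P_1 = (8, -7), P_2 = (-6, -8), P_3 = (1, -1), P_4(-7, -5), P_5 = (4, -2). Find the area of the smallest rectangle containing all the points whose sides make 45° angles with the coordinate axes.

136

In coordinates u = x + y, v = x − y the rectangle is axis-aligned; the map (x,y)→(u,v) scales areas by 2.
u-values: 1, -14, 0, -12, 2; range = 2 − (-14) = 16.
v-values: 15, 2, 2, -2, 6; range = 15 − (-2) = 17.
Area = (16 × 17) / 2 = 136.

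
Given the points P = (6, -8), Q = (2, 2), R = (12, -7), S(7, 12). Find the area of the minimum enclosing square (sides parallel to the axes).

400

The bounding box has width 10 and height 20.
An axis-aligned square enclosing the set must have side ≥ max(width, height).
So the minimum side is max(10, 20) = 20.
Area = 20² = 400.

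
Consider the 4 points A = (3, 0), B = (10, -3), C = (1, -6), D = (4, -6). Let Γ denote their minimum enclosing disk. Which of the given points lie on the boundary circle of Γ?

The minimum enclosing circle of a finite set is fixed by two of the points (as a diameter) or three (as a circumcircle).
The minimum enclosing circle is determined by three boundary points: A, B, C.
Their circumcentre is (5.375, -4.125) with r² = 22.65625.
The farthest remaining point D is at distance² 5.40625 ≤ 22.65625.
The points at distance exactly r from the centre are A, B, C — 3 points.

A, B, C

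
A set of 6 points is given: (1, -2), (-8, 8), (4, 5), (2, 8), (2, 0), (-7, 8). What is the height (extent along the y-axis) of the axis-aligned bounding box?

max y = 8, min y = -2, so height = 10.

10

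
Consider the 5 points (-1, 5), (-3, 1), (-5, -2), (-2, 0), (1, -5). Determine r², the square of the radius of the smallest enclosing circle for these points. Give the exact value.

The minimum enclosing circle of a finite set is fixed by two of the points (as a diameter) or three (as a circumcircle).
The minimum enclosing circle is determined by three boundary points: (-1, 5), (-5, -2), (1, -5).
Their circumcentre is (-5/18, -1/18) with r² = 4225/162.
The farthest remaining point (-3, 1) is at distance² 1381/162 ≤ 4225/162.

4225/162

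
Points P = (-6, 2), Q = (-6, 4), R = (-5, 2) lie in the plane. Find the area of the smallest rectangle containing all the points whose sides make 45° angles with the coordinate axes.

In coordinates u = x + y, v = x − y the rectangle is axis-aligned; the map (x,y)→(u,v) scales areas by 2.
u-values: -4, -2, -3; range = -2 − (-4) = 2.
v-values: -8, -10, -7; range = -7 − (-10) = 3.
Area = (2 × 3) / 2 = 3.

3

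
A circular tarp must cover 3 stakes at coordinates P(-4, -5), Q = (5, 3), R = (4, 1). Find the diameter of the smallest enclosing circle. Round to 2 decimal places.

12.04

Side lengths²: PQ² = 145, PR² = 100, QR² = 5.
Since PQ² = 145 ≥ 100 + 5 = 105, the angle opposite PQ is not acute, so the smallest enclosing circle has PQ as diameter.
Centre = midpoint of PQ = (0.5, -1), r² = 145/4 = 36.25.
Diameter = 2r = 2√(36.25) ≈ 12.04.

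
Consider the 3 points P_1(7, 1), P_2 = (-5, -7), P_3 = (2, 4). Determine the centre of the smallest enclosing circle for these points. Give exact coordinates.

(1, -3)

Side lengths²: P_1P_2² = 208, P_1P_3² = 34, P_2P_3² = 170.
Since P_1P_2² = 208 ≥ 170 + 34 = 204, the angle opposite P_1P_2 is not acute, so the smallest enclosing circle has P_1P_2 as diameter.
Centre = midpoint of P_1P_2 = (1, -3), r² = 208/4 = 52.
Centre = (1, -3).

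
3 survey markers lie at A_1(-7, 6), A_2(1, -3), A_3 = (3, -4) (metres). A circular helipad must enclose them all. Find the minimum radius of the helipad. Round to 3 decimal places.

7.071

Side lengths²: A_1A_2² = 145, A_1A_3² = 200, A_2A_3² = 5.
Since A_1A_3² = 200 ≥ 145 + 5 = 150, the angle opposite A_1A_3 is not acute, so the smallest enclosing circle has A_1A_3 as diameter.
Centre = midpoint of A_1A_3 = (-2, 1), r² = 200/4 = 50.
r = √50 ≈ 7.071.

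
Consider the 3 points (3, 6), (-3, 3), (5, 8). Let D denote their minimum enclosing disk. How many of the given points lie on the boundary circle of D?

2

Call the three points A, B, C in the order given.
Side lengths²: AB² = 45, AC² = 8, BC² = 89.
Since BC² = 89 ≥ 45 + 8 = 53, the angle opposite BC is not acute, so the smallest enclosing circle has BC as diameter.
Centre = midpoint of BC = (1, 5.5), r² = 89/4 = 22.25.
The points at distance exactly r from the centre are (-3, 3), (5, 8) — 2 points.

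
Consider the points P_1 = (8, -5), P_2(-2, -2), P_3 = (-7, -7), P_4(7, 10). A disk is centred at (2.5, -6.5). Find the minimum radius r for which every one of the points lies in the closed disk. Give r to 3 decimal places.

The required radius is the distance from (2.5, -6.5) to the farthest point.
Squared distances: 32.5, 40.5, 90.5, 292.5.
Maximum is 292.5, attained at P_4.
r = √(292.5) ≈ 17.103.

17.103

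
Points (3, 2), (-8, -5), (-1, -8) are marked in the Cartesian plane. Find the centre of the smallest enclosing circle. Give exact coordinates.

(-99/41, -67/41)

Call the three points A, B, C in the order given.
Side lengths²: AB² = 170, AC² = 116, BC² = 58.
Since AB² = 170 < 116 + 58 = 174, the triangle is acute, so the smallest enclosing circle is the circumcircle.
Circumcentre = (-99/41, -67/41), r² = 71485/1681.
Centre = (-99/41, -67/41).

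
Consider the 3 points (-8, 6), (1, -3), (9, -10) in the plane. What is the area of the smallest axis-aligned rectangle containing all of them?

272

x ranges over [-8, 9], width 17.
y ranges over [-10, 6], height 16.
Area = 17 × 16 = 272.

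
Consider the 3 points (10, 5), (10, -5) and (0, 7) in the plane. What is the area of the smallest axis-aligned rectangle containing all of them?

x ranges over [0, 10], width 10.
y ranges over [-5, 7], height 12.
Area = 10 × 12 = 120.

120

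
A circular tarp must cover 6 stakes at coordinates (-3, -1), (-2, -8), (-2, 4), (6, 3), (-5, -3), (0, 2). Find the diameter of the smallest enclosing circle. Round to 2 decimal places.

13.71

A smallest enclosing disk is always determined by at most three of the input points on its boundary.
The minimum enclosing circle is determined by three boundary points: (-2, -8), (-2, 4), (6, 3).
Their circumcentre is (1.3125, -2) with r² = 46.97265625.
The farthest remaining point (-5, -3) is at distance² 40.84765625 ≤ 46.97265625.
Diameter = 2r = 2√(46.97265625) ≈ 13.71.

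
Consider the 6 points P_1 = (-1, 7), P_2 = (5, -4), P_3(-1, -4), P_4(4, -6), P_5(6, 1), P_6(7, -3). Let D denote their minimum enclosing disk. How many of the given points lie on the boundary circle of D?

By Welzl's lemma the MEC is supported by two points (diametrically opposite) or three points (on a circumcircle).
The farthest pair is P_1–P_4 with squared distance 194. The circle on this segment as diameter has centre (1.5, 0.5) and r² = 194/4 = 48.5.
Check P_2: distance² to centre = 32.5 ≤ 48.5, so it lies inside.
All remaining points lie in this disk, and no smaller disk contains both endpoints, so this is the minimum enclosing circle.
The points at distance exactly r from the centre are P_1, P_4 — 2 points.

2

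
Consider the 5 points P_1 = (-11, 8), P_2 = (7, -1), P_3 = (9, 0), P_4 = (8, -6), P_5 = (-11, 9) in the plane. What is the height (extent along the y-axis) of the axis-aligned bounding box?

15

max y = 9, min y = -6, so height = 15.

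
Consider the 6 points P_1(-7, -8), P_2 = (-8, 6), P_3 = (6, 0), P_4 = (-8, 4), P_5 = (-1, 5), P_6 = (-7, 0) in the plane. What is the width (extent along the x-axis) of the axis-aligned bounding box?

max x = 6, min x = -8, so width = 14.

14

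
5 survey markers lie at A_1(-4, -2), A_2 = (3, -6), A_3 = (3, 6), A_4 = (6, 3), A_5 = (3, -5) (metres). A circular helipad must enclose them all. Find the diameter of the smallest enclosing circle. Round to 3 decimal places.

By Welzl's lemma the MEC is supported by two points (diametrically opposite) or three points (on a circumcircle).
The minimum enclosing circle is determined by three boundary points: A_1, A_2, A_3.
Their circumcentre is (25/14, 0) with r² = 7345/196.
The farthest remaining point A_4 is at distance² 5245/196 ≤ 7345/196.
Diameter = 2r = 2√(7345/196) ≈ 12.243.

12.243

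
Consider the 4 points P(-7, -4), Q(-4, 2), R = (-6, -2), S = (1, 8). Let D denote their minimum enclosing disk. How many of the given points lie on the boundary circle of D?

By Welzl's lemma the MEC is supported by two points (diametrically opposite) or three points (on a circumcircle).
The farthest pair is P–S with squared distance 208. The circle on this segment as diameter has centre (-3, 2) and r² = 208/4 = 52.
Check Q: distance² to centre = 1 ≤ 52, so it lies inside.
All remaining points lie in this disk, and no smaller disk contains both endpoints, so this is the minimum enclosing circle.
The points at distance exactly r from the centre are P, S — 2 points.

2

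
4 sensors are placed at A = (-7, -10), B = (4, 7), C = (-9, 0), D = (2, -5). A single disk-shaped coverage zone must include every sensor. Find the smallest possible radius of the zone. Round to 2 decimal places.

10.12

The farthest pair is A–B with squared distance 410. The circle on this segment as diameter has centre (-1.5, -1.5) and r² = 410/4 = 102.5.
Check C: distance² to centre = 58.5 ≤ 102.5, so it lies inside.
All remaining points lie in this disk, and no smaller disk contains both endpoints, so this is the minimum enclosing circle.
r = √(102.5) ≈ 10.12.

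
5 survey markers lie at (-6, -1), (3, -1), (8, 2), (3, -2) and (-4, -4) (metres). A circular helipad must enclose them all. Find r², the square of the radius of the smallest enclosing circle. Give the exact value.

A smallest enclosing disk is always determined by at most three of the input points on its boundary.
The farthest pair is (-6, -1)–(8, 2) with squared distance 205. The circle on this segment as diameter has centre (1, 0.5) and r² = 205/4 = 51.25.
Check (3, -1): distance² to centre = 6.25 ≤ 51.25, so it lies inside.
All remaining points lie in this disk, and no smaller disk contains both endpoints, so this is the minimum enclosing circle.

51.25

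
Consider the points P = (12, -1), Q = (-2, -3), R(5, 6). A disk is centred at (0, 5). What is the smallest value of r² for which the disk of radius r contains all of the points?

The required radius is the distance from (0, 5) to the farthest point.
Squared distances: 180, 68, 26.
Maximum is 180, attained at P.

180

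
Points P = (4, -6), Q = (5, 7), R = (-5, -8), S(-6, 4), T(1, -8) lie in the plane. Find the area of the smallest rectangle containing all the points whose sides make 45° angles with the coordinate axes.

In coordinates u = x + y, v = x − y the rectangle is axis-aligned; the map (x,y)→(u,v) scales areas by 2.
u-values: -2, 12, -13, -2, -7; range = 12 − (-13) = 25.
v-values: 10, -2, 3, -10, 9; range = 10 − (-10) = 20.
Area = (25 × 20) / 2 = 250.

250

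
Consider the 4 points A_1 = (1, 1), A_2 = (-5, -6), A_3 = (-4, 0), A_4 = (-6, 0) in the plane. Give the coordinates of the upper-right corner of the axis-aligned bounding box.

x-range [-6, 1], y-range [-6, 1].
The upper-right corner is (1, 1).

(1, 1)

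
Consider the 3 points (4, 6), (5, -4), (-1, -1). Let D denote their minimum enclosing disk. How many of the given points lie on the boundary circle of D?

Call the three points A, B, C in the order given.
Side lengths²: AB² = 101, AC² = 74, BC² = 45.
Since AB² = 101 < 74 + 45 = 119, the triangle is acute, so the smallest enclosing circle is the circumcircle.
Circumcentre = (141/38, 35/38), r² = 18685/722.
The points at distance exactly r from the centre are (4, 6), (5, -4), (-1, -1) — 3 points.

3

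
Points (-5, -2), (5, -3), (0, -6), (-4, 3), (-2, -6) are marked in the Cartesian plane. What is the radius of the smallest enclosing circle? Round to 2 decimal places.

5.50

The minimum enclosing circle is determined by three boundary points: (5, -3), (-4, 3), (-2, -6).
Their circumcentre is (-3/46, -39/46) with r² = 32045/1058.
The farthest remaining point (0, -6) is at distance² 28089/1058 ≤ 32045/1058.
r = √(32045/1058) ≈ 5.50.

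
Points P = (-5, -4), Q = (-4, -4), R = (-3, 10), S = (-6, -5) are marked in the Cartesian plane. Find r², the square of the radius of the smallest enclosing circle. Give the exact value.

58.5

By Welzl's lemma the MEC is supported by two points (diametrically opposite) or three points (on a circumcircle).
The farthest pair is R–S with squared distance 234. The circle on this segment as diameter has centre (-4.5, 2.5) and r² = 234/4 = 58.5.
Check P: distance² to centre = 42.5 ≤ 58.5, so it lies inside.
All remaining points lie in this disk, and no smaller disk contains both endpoints, so this is the minimum enclosing circle.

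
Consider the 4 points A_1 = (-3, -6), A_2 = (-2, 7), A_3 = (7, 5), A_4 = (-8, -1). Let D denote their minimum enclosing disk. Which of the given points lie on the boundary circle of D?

A_1, A_3, A_4

By Welzl's lemma the MEC is supported by two points (diametrically opposite) or three points (on a circumcircle).
The minimum enclosing circle is determined by three boundary points: A_1, A_3, A_4.
Their circumcentre is (-5/14, 23/14) with r² = 6409/98.
The farthest remaining point A_2 is at distance² 3077/98 ≤ 6409/98.
The points at distance exactly r from the centre are A_1, A_3, A_4 — 3 points.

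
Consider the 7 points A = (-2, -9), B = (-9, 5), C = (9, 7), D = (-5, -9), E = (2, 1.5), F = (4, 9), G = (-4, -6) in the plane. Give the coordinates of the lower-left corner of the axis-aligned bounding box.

x-range [-9, 9], y-range [-9, 9].
The lower-left corner is (-9, -9).

(-9, -9)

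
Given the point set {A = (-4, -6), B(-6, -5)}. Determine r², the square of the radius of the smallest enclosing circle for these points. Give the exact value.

1.25

The smallest circle enclosing two points has them as diameter endpoints.
Centre = midpoint = (-5, -5.5); r² = |AB|²/4 = 5/4 = 1.25.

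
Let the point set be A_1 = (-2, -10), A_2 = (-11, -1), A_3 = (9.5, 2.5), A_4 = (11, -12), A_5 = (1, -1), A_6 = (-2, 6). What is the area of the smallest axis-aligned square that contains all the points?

The bounding box has width 22 and height 18.
An axis-aligned square enclosing the set must have side ≥ max(width, height).
So the minimum side is max(22, 18) = 22.
Area = 22² = 484.

484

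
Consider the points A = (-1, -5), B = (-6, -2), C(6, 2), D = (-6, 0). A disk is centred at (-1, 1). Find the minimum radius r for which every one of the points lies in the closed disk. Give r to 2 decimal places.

The required radius is the distance from (-1, 1) to the farthest point.
Squared distances: 36, 34, 50, 26.
Maximum is 50, attained at C.
r = √50 ≈ 7.07.

7.07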